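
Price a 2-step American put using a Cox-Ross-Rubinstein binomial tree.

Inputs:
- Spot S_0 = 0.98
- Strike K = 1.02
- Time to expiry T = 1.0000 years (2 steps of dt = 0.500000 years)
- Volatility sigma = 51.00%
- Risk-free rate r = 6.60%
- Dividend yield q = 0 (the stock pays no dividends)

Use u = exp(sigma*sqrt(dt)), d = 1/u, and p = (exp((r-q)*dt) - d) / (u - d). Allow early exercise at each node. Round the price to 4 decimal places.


dt = T/N = 0.500000
u = exp(sigma*sqrt(dt)) = 1.434225; d = 1/u = 0.697241
p = (exp((r-q)*dt) - d) / (u - d) = 0.456333
Discount per step: exp(-r*dt) = 0.967539
Stock lattice S(k, i) with i counting down-moves:
  k=0: S(0,0) = 0.9800
  k=1: S(1,0) = 1.4055; S(1,1) = 0.6833
  k=2: S(2,0) = 2.0159; S(2,1) = 0.9800; S(2,2) = 0.4764
Terminal payoffs V(N, i) = max(K - S_T, 0):
  V(2,0) = 0.000000; V(2,1) = 0.040000; V(2,2) = 0.543578
Backward induction: V(k, i) = exp(-r*dt) * [p * V(k+1, i) + (1-p) * V(k+1, i+1)]; then take max(V_cont, immediate exercise) for American.
  V(1,0) = exp(-r*dt) * [p*0.000000 + (1-p)*0.040000] = 0.021041; exercise = 0.000000; V(1,0) = max -> 0.021041
  V(1,1) = exp(-r*dt) * [p*0.040000 + (1-p)*0.543578] = 0.303593; exercise = 0.336704; V(1,1) = max -> 0.336704
  V(0,0) = exp(-r*dt) * [p*0.021041 + (1-p)*0.336704] = 0.186403; exercise = 0.040000; V(0,0) = max -> 0.186403

Answer: Price = V(0,0) = 0.1864


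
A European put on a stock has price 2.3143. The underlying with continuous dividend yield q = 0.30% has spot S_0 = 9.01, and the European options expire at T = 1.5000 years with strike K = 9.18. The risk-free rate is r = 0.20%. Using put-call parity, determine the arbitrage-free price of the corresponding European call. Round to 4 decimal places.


Answer: Call price = 2.1313

Derivation:
Put-call parity: C - P = S_0 * exp(-qT) - K * exp(-rT).
S_0 * exp(-qT) = 9.0100 * 0.99551011 = 8.96954609
K * exp(-rT) = 9.1800 * 0.99700450 = 9.15250127
C = P + S*exp(-qT) - K*exp(-rT)
C = 2.3143 + 8.96954609 - 9.15250127 = 2.1313


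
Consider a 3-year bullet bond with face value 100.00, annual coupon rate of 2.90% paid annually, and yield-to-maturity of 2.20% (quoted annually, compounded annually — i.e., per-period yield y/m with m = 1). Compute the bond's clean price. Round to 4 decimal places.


Answer: Price = 102.0109

Derivation:
Coupon per period c = face * coupon_rate / m = 2.900000
Periods per year m = 1; per-period yield y/m = 0.022000
Number of cashflows N = 3
Cashflows (t years, CF_t, discount factor 1/(1+y/m)^(m*t), PV):
  t = 1.0000: CF_t = 2.900000, DF = 0.978474, PV = 2.837573
  t = 2.0000: CF_t = 2.900000, DF = 0.957411, PV = 2.776491
  t = 3.0000: CF_t = 102.900000, DF = 0.936801, PV = 96.396816
Price P = sum_t PV_t = 102.010880


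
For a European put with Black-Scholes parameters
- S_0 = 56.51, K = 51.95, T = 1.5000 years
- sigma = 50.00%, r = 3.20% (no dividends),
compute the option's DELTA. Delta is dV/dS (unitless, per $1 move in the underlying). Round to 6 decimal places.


Answer: Delta = -0.300848

Derivation:
d1 = 0.5219632326; d2 = -0.0904092031
phi(d1) = 0.3481362540; exp(-qT) = 1.0000000000; exp(-rT) = 0.9531337871
N(-d1) = 0.3008479652
Delta = -exp(-qT) * N(-d1) = -1.0000000000 * 0.3008479652 = -0.300848


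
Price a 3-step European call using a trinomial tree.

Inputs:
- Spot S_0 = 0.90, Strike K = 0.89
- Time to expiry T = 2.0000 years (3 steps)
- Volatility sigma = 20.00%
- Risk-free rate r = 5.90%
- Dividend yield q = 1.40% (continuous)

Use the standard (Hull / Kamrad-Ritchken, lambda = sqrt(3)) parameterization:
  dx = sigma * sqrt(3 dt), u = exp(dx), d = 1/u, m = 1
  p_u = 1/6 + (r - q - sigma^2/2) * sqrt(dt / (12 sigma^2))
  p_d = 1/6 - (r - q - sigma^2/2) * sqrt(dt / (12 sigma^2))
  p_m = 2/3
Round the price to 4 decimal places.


Answer: Price = V(0,0) = 0.1342

Derivation:
dt = T/N = 0.666667; dx = sigma*sqrt(3*dt) = 0.282843
u = exp(dx) = 1.326896; d = 1/u = 0.753638
p_u = 0.196129, p_m = 0.666667, p_d = 0.137204
Discount per step: exp(-r*dt) = 0.961430
Stock lattice S(k, j) with j the centered position index:
  k=0: S(0,+0) = 0.9000
  k=1: S(1,-1) = 0.6783; S(1,+0) = 0.9000; S(1,+1) = 1.1942
  k=2: S(2,-2) = 0.5112; S(2,-1) = 0.6783; S(2,+0) = 0.9000; S(2,+1) = 1.1942; S(2,+2) = 1.5846
  k=3: S(3,-3) = 0.3852; S(3,-2) = 0.5112; S(3,-1) = 0.6783; S(3,+0) = 0.9000; S(3,+1) = 1.1942; S(3,+2) = 1.5846; S(3,+3) = 2.1026
Terminal payoffs V(N, j) = max(S_T - K, 0):
  V(3,-3) = 0.000000; V(3,-2) = 0.000000; V(3,-1) = 0.000000; V(3,+0) = 0.010000; V(3,+1) = 0.304207; V(3,+2) = 0.694589; V(3,+3) = 1.212585
Backward induction: V(k, j) = exp(-r*dt) * [p_u * V(k+1, j+1) + p_m * V(k+1, j) + p_d * V(k+1, j-1)]
  V(2,-2) = exp(-r*dt) * [p_u*0.000000 + p_m*0.000000 + p_d*0.000000] = 0.000000
  V(2,-1) = exp(-r*dt) * [p_u*0.010000 + p_m*0.000000 + p_d*0.000000] = 0.001886
  V(2,+0) = exp(-r*dt) * [p_u*0.304207 + p_m*0.010000 + p_d*0.000000] = 0.063772
  V(2,+1) = exp(-r*dt) * [p_u*0.694589 + p_m*0.304207 + p_d*0.010000] = 0.327276
  V(2,+2) = exp(-r*dt) * [p_u*1.212585 + p_m*0.694589 + p_d*0.304207] = 0.713978
  V(1,-1) = exp(-r*dt) * [p_u*0.063772 + p_m*0.001886 + p_d*0.000000] = 0.013234
  V(1,+0) = exp(-r*dt) * [p_u*0.327276 + p_m*0.063772 + p_d*0.001886] = 0.102837
  V(1,+1) = exp(-r*dt) * [p_u*0.713978 + p_m*0.327276 + p_d*0.063772] = 0.352812
  V(0,+0) = exp(-r*dt) * [p_u*0.352812 + p_m*0.102837 + p_d*0.013234] = 0.134187


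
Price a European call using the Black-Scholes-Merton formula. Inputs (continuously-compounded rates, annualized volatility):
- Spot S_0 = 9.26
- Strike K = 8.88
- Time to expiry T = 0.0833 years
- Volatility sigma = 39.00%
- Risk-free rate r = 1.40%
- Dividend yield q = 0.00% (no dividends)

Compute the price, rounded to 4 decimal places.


d1 = (ln(S/K) + (r - q + 0.5*sigma^2) * T) / (sigma * sqrt(T)) = 0.43890647
d2 = d1 - sigma * sqrt(T) = 0.32634569
exp(-rT) = 0.99883448; exp(-qT) = 1.00000000
C = S_0 * exp(-qT) * N(d1) - K * exp(-rT) * N(d2)
N(d1) = 0.66963535; N(d2) = 0.62791859
C = 9.2600 * 1.00000000 * 0.66963535 - 8.8800 * 0.99883448 * 0.62791859 = 0.6314

Answer: Price = 0.6314


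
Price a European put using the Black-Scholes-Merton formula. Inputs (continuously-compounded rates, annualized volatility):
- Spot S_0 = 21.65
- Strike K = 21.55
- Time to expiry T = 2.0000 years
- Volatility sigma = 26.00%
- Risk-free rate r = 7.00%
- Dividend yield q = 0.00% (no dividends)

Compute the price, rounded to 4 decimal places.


Answer: Price = 1.7097

Derivation:
d1 = (ln(S/K) + (r - q + 0.5*sigma^2) * T) / (sigma * sqrt(T)) = 0.57718852
d2 = d1 - sigma * sqrt(T) = 0.20949300
exp(-rT) = 0.86935824; exp(-qT) = 1.00000000
P = K * exp(-rT) * N(-d2) - S_0 * exp(-qT) * N(-d1)
N(-d1) = 0.28190605; N(-d2) = 0.41703170
P = 21.5500 * 0.86935824 * 0.41703170 - 21.6500 * 1.00000000 * 0.28190605 = 1.7097


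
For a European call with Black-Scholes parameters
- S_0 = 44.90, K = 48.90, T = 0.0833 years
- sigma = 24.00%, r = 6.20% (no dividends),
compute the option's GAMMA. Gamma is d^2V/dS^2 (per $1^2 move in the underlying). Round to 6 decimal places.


Answer: Gamma = 0.068291

Derivation:
d1 = -1.1228238983; d2 = -1.1920920728
phi(d1) = 0.2123954766; exp(-qT) = 1.0000000000; exp(-rT) = 0.9948487136
Gamma = exp(-qT) * phi(d1) / (S * sigma * sqrt(T)) = 1.0000000000 * 0.2123954766 / (44.9000 * 0.2400 * 0.2886173938) = 0.068291


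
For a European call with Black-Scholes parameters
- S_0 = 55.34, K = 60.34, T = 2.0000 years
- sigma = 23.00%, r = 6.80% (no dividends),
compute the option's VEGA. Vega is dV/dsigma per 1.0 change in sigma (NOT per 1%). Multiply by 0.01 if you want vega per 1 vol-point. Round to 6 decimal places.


d1 = 0.3148185135; d2 = -0.0104506059
phi(d1) = 0.3796544123; exp(-qT) = 1.0000000000; exp(-rT) = 0.8728426325
Vega = S * exp(-qT) * phi(d1) * sqrt(T) = 55.3400 * 1.0000000000 * 0.3796544123 * 1.4142135624 = 29.712733

Answer: Vega = 29.712733


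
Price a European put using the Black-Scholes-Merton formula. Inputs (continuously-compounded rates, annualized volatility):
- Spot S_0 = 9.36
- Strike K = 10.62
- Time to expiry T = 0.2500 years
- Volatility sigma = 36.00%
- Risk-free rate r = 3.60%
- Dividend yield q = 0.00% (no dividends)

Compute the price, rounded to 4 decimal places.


Answer: Price = 1.4411

Derivation:
d1 = (ln(S/K) + (r - q + 0.5*sigma^2) * T) / (sigma * sqrt(T)) = -0.56163181
d2 = d1 - sigma * sqrt(T) = -0.74163181
exp(-rT) = 0.99104038; exp(-qT) = 1.00000000
P = K * exp(-rT) * N(-d2) - S_0 * exp(-qT) * N(-d1)
N(-d1) = 0.71281655; N(-d2) = 0.77084478
P = 10.6200 * 0.99104038 * 0.77084478 - 9.3600 * 1.00000000 * 0.71281655 = 1.4411


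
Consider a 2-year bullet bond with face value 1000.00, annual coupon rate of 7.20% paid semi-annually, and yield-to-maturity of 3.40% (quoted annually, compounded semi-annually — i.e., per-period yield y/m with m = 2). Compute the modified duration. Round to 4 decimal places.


Coupon per period c = face * coupon_rate / m = 36.000000
Periods per year m = 2; per-period yield y/m = 0.017000
Number of cashflows N = 4
Cashflows (t years, CF_t, discount factor 1/(1+y/m)^(m*t), PV):
  t = 0.5000: CF_t = 36.000000, DF = 0.983284, PV = 35.398230
  t = 1.0000: CF_t = 36.000000, DF = 0.966848, PV = 34.806519
  t = 1.5000: CF_t = 36.000000, DF = 0.950686, PV = 34.224699
  t = 2.0000: CF_t = 1036.000000, DF = 0.934795, PV = 968.447191
Price P = sum_t PV_t = 1072.876640
First compute Macaulay numerator sum_t t * PV_t:
  t * PV_t at t = 0.5000: 17.699115
  t * PV_t at t = 1.0000: 34.806519
  t * PV_t at t = 1.5000: 51.337049
  t * PV_t at t = 2.0000: 1936.894382
Macaulay duration D = 2040.737065 / 1072.876640 = 1.902117
Modified duration = D / (1 + y/m) = 1.902117 / (1 + 0.017000) = 1.870322

Answer: Modified duration = 1.8703


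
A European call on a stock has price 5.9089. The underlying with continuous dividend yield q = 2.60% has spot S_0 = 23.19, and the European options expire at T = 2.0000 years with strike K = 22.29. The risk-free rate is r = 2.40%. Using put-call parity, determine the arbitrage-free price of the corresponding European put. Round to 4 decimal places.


Put-call parity: C - P = S_0 * exp(-qT) - K * exp(-rT).
S_0 * exp(-qT) = 23.1900 * 0.94932887 = 22.01493642
K * exp(-rT) = 22.2900 * 0.95313379 = 21.24535211
P = C - S*exp(-qT) + K*exp(-rT)
P = 5.9089 - 22.01493642 + 21.24535211 = 5.1393

Answer: Put price = 5.1393


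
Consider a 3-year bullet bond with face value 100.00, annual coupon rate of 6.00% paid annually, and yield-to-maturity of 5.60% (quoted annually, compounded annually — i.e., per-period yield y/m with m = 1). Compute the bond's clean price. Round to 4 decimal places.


Answer: Price = 101.0772

Derivation:
Coupon per period c = face * coupon_rate / m = 6.000000
Periods per year m = 1; per-period yield y/m = 0.056000
Number of cashflows N = 3
Cashflows (t years, CF_t, discount factor 1/(1+y/m)^(m*t), PV):
  t = 1.0000: CF_t = 6.000000, DF = 0.946970, PV = 5.681818
  t = 2.0000: CF_t = 6.000000, DF = 0.896752, PV = 5.380510
  t = 3.0000: CF_t = 106.000000, DF = 0.849197, PV = 90.014839
Price P = sum_t PV_t = 101.077167


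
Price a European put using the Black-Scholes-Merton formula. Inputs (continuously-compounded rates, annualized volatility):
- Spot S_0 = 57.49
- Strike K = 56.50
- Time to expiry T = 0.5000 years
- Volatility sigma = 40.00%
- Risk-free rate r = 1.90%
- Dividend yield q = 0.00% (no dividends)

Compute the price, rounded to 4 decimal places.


d1 = (ln(S/K) + (r - q + 0.5*sigma^2) * T) / (sigma * sqrt(T)) = 0.23642250
d2 = d1 - sigma * sqrt(T) = -0.04642021
exp(-rT) = 0.99054498; exp(-qT) = 1.00000000
P = K * exp(-rT) * N(-d2) - S_0 * exp(-qT) * N(-d1)
N(-d1) = 0.40655242; N(-d2) = 0.51851234
P = 56.5000 * 0.99054498 * 0.51851234 - 57.4900 * 1.00000000 * 0.40655242 = 5.6463

Answer: Price = 5.6463


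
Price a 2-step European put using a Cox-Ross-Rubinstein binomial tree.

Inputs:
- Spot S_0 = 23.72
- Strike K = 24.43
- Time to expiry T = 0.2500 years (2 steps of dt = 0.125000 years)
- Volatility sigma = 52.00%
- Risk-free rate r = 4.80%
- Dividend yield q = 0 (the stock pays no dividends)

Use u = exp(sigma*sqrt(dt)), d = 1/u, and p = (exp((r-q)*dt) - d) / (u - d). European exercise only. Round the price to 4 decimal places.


dt = T/N = 0.125000
u = exp(sigma*sqrt(dt)) = 1.201833; d = 1/u = 0.832062
p = (exp((r-q)*dt) - d) / (u - d) = 0.470442
Discount per step: exp(-r*dt) = 0.994018
Stock lattice S(k, i) with i counting down-moves:
  k=0: S(0,0) = 23.7200
  k=1: S(1,0) = 28.5075; S(1,1) = 19.7365
  k=2: S(2,0) = 34.2612; S(2,1) = 23.7200; S(2,2) = 16.4220
Terminal payoffs V(N, i) = max(K - S_T, 0):
  V(2,0) = 0.000000; V(2,1) = 0.710000; V(2,2) = 8.007981
Backward induction: V(k, i) = exp(-r*dt) * [p * V(k+1, i) + (1-p) * V(k+1, i+1)].
  V(1,0) = exp(-r*dt) * [p*0.000000 + (1-p)*0.710000] = 0.373737
  V(1,1) = exp(-r*dt) * [p*0.710000 + (1-p)*8.007981] = 4.547337
  V(0,0) = exp(-r*dt) * [p*0.373737 + (1-p)*4.547337] = 2.568443

Answer: Price = V(0,0) = 2.5684


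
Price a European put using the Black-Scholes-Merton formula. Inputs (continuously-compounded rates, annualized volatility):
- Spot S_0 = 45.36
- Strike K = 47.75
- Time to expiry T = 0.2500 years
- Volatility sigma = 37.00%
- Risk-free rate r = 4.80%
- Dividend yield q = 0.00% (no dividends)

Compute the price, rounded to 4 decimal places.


Answer: Price = 4.3969

Derivation:
d1 = (ln(S/K) + (r - q + 0.5*sigma^2) * T) / (sigma * sqrt(T)) = -0.12019409
d2 = d1 - sigma * sqrt(T) = -0.30519409
exp(-rT) = 0.98807171; exp(-qT) = 1.00000000
P = K * exp(-rT) * N(-d2) - S_0 * exp(-qT) * N(-d1)
N(-d1) = 0.54783530; N(-d2) = 0.61989084
P = 47.7500 * 0.98807171 * 0.61989084 - 45.3600 * 1.00000000 * 0.54783530 = 4.3969


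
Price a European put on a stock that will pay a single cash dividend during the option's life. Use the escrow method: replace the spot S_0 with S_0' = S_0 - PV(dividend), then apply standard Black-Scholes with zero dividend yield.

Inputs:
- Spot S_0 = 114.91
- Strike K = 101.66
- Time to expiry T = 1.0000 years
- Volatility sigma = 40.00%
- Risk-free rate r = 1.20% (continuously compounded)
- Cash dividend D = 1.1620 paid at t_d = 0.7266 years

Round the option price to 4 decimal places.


Answer: Price = 11.1254

Derivation:
PV(D) = D * exp(-r * t_d) = 1.1620 * 0.99131870 = 1.15191233
S_0' = S_0 - PV(D) = 114.9100 - 1.15191233 = 113.75808767
d1 = (ln(S_0'/K) + (r + sigma^2/2)*T) / (sigma*sqrt(T)) = 0.51110061
d2 = d1 - sigma*sqrt(T) = 0.11110061
exp(-rT) = 0.98807171
N(-d1) = 0.30464030; N(-d2) = 0.45576828
P = K * exp(-rT) * N(-d2) - S_0' * N(-d1) = 101.6600 * 0.98807171 * 0.45576828 - 113.75808767 * 0.30464030 = 11.1254


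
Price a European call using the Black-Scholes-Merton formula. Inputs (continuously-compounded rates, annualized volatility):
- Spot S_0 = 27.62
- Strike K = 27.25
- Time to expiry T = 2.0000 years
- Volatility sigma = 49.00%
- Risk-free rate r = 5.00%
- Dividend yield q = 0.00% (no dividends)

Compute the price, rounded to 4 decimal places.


Answer: Price = 8.6565

Derivation:
d1 = (ln(S/K) + (r - q + 0.5*sigma^2) * T) / (sigma * sqrt(T)) = 0.51025204
d2 = d1 - sigma * sqrt(T) = -0.18271260
exp(-rT) = 0.90483742; exp(-qT) = 1.00000000
C = S_0 * exp(-qT) * N(d1) - K * exp(-rT) * N(d2)
N(d1) = 0.69506255; N(d2) = 0.42751176
C = 27.6200 * 1.00000000 * 0.69506255 - 27.2500 * 0.90483742 * 0.42751176 = 8.6565


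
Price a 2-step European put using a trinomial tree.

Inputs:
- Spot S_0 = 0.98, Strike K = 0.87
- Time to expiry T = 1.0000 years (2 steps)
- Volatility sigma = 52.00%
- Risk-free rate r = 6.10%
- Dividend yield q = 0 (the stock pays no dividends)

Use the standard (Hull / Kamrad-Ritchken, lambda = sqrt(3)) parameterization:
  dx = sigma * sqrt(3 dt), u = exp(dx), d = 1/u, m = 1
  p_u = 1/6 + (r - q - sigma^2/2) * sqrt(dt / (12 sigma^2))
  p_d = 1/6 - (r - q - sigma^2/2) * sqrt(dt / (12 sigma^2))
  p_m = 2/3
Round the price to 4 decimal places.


Answer: Price = V(0,0) = 0.1079

Derivation:
dt = T/N = 0.500000; dx = sigma*sqrt(3*dt) = 0.636867
u = exp(dx) = 1.890549; d = 1/u = 0.528947
p_u = 0.137540, p_m = 0.666667, p_d = 0.195794
Discount per step: exp(-r*dt) = 0.969960
Stock lattice S(k, j) with j the centered position index:
  k=0: S(0,+0) = 0.9800
  k=1: S(1,-1) = 0.5184; S(1,+0) = 0.9800; S(1,+1) = 1.8527
  k=2: S(2,-2) = 0.2742; S(2,-1) = 0.5184; S(2,+0) = 0.9800; S(2,+1) = 1.8527; S(2,+2) = 3.5027
Terminal payoffs V(N, j) = max(K - S_T, 0):
  V(2,-2) = 0.595811; V(2,-1) = 0.351632; V(2,+0) = 0.000000; V(2,+1) = 0.000000; V(2,+2) = 0.000000
Backward induction: V(k, j) = exp(-r*dt) * [p_u * V(k+1, j+1) + p_m * V(k+1, j) + p_d * V(k+1, j-1)]
  V(1,-1) = exp(-r*dt) * [p_u*0.000000 + p_m*0.351632 + p_d*0.595811] = 0.340531
  V(1,+0) = exp(-r*dt) * [p_u*0.000000 + p_m*0.000000 + p_d*0.351632] = 0.066779
  V(1,+1) = exp(-r*dt) * [p_u*0.000000 + p_m*0.000000 + p_d*0.000000] = 0.000000
  V(0,+0) = exp(-r*dt) * [p_u*0.000000 + p_m*0.066779 + p_d*0.340531] = 0.107853


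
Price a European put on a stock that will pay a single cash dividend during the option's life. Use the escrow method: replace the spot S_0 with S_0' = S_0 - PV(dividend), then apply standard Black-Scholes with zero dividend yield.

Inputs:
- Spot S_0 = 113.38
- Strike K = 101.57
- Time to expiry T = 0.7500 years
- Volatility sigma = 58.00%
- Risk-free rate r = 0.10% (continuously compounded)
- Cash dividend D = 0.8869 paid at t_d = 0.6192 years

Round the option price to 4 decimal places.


PV(D) = D * exp(-r * t_d) = 0.8869 * 0.99938099 = 0.88635100
S_0' = S_0 - PV(D) = 113.3800 - 0.88635100 = 112.49364900
d1 = (ln(S_0'/K) + (r + sigma^2/2)*T) / (sigma*sqrt(T)) = 0.45600428
d2 = d1 - sigma*sqrt(T) = -0.04629045
exp(-rT) = 0.99925028
N(-d1) = 0.32419345; N(-d2) = 0.51846062
P = K * exp(-rT) * N(-d2) - S_0' * N(-d1) = 101.5700 * 0.99925028 * 0.51846062 - 112.49364900 * 0.32419345 = 16.1509

Answer: Price = 16.1509


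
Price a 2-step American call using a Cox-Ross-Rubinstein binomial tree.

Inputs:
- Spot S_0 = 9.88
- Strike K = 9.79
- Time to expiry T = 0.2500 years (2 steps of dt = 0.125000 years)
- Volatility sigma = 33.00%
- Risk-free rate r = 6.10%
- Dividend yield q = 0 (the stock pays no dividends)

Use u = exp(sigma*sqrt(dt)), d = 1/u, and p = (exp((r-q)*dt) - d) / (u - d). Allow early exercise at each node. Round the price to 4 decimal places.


dt = T/N = 0.125000
u = exp(sigma*sqrt(dt)) = 1.123751; d = 1/u = 0.889876
p = (exp((r-q)*dt) - d) / (u - d) = 0.503592
Discount per step: exp(-r*dt) = 0.992404
Stock lattice S(k, i) with i counting down-moves:
  k=0: S(0,0) = 9.8800
  k=1: S(1,0) = 11.1027; S(1,1) = 8.7920
  k=2: S(2,0) = 12.4766; S(2,1) = 9.8800; S(2,2) = 7.8238
Terminal payoffs V(N, i) = max(S_T - K, 0):
  V(2,0) = 2.686636; V(2,1) = 0.090000; V(2,2) = 0.000000
Backward induction: V(k, i) = exp(-r*dt) * [p * V(k+1, i) + (1-p) * V(k+1, i+1)]; then take max(V_cont, immediate exercise) for American.
  V(1,0) = exp(-r*dt) * [p*2.686636 + (1-p)*0.090000] = 1.387029; exercise = 1.312665; V(1,0) = max -> 1.387029
  V(1,1) = exp(-r*dt) * [p*0.090000 + (1-p)*0.000000] = 0.044979; exercise = 0.000000; V(1,1) = max -> 0.044979
  V(0,0) = exp(-r*dt) * [p*1.387029 + (1-p)*0.044979] = 0.715350; exercise = 0.090000; V(0,0) = max -> 0.715350

Answer: Price = V(0,0) = 0.7154


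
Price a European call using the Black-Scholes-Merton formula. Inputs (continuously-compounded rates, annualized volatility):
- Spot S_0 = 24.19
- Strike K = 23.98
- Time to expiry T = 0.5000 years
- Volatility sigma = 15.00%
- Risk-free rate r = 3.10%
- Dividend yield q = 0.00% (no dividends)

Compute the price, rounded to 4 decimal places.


d1 = (ln(S/K) + (r - q + 0.5*sigma^2) * T) / (sigma * sqrt(T)) = 0.28137358
d2 = d1 - sigma * sqrt(T) = 0.17530756
exp(-rT) = 0.98461951; exp(-qT) = 1.00000000
C = S_0 * exp(-qT) * N(d1) - K * exp(-rT) * N(d2)
N(d1) = 0.61078806; N(d2) = 0.56958102
C = 24.1900 * 1.00000000 * 0.61078806 - 23.9800 * 0.98461951 * 0.56958102 = 1.3265

Answer: Price = 1.3265


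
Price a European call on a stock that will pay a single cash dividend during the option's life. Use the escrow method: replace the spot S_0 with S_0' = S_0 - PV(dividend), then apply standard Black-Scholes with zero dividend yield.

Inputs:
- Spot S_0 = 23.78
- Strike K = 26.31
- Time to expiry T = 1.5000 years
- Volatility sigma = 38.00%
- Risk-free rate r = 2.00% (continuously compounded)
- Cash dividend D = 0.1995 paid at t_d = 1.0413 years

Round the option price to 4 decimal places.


PV(D) = D * exp(-r * t_d) = 0.1995 * 0.97938936 = 0.19538818
S_0' = S_0 - PV(D) = 23.7800 - 0.19538818 = 23.58461182
d1 = (ln(S_0'/K) + (r + sigma^2/2)*T) / (sigma*sqrt(T)) = 0.06219418
d2 = d1 - sigma*sqrt(T) = -0.40320887
exp(-rT) = 0.97044553
N(d1) = 0.52479590; N(d2) = 0.34339729
C = S_0' * N(d1) - K * exp(-rT) * N(d2) = 23.58461182 * 0.52479590 - 26.3100 * 0.97044553 * 0.34339729 = 3.6093

Answer: Price = 3.6093


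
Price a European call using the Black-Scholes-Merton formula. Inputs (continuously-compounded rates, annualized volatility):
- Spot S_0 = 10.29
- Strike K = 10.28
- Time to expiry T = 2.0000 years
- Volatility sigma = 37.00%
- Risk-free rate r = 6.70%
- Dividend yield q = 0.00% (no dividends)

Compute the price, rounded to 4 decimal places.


d1 = (ln(S/K) + (r - q + 0.5*sigma^2) * T) / (sigma * sqrt(T)) = 0.51957497
d2 = d1 - sigma * sqrt(T) = -0.00368405
exp(-rT) = 0.87459006; exp(-qT) = 1.00000000
C = S_0 * exp(-qT) * N(d1) - K * exp(-rT) * N(d2)
N(d1) = 0.69832008; N(d2) = 0.49853028
C = 10.2900 * 1.00000000 * 0.69832008 - 10.2800 * 0.87459006 * 0.49853028 = 2.7035

Answer: Price = 2.7035


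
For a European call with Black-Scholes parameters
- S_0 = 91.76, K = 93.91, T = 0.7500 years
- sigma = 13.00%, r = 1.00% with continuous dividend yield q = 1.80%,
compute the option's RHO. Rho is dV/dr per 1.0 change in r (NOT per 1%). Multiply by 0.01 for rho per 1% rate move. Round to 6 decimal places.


Answer: Rho = 26.303313

Derivation:
d1 = -0.2027201502; d2 = -0.3153034527
phi(d1) = 0.3908285669; exp(-qT) = 0.9865907163; exp(-rT) = 0.9925280548
N(d2) = 0.3762656319
Rho = K*T*exp(-rT)*N(d2) = 93.9100 * 0.7500 * 0.9925280548 * 0.3762656319 = 26.303313


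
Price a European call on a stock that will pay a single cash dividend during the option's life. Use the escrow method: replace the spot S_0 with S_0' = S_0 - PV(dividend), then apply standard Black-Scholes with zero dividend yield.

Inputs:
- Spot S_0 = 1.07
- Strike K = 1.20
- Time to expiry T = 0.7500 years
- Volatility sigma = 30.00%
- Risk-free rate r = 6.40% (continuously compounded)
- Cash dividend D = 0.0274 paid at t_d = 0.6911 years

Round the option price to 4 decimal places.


PV(D) = D * exp(-r * t_d) = 0.0274 * 0.95673350 = 0.02621450
S_0' = S_0 - PV(D) = 1.0700 - 0.02621450 = 1.04378550
d1 = (ln(S_0'/K) + (r + sigma^2/2)*T) / (sigma*sqrt(T)) = -0.22215494
d2 = d1 - sigma*sqrt(T) = -0.48196256
exp(-rT) = 0.95313379
N(d1) = 0.41209664; N(d2) = 0.31491627
C = S_0' * N(d1) - K * exp(-rT) * N(d2) = 1.04378550 * 0.41209664 - 1.2000 * 0.95313379 * 0.31491627 = 0.0700

Answer: Price = 0.0700


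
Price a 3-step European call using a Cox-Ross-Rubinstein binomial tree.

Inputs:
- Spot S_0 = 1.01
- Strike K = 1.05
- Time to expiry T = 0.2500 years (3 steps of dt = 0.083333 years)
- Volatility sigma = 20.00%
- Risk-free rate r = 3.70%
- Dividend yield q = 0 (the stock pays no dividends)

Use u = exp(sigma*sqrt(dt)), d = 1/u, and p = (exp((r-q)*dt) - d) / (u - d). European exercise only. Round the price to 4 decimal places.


dt = T/N = 0.083333
u = exp(sigma*sqrt(dt)) = 1.059434; d = 1/u = 0.943900
p = (exp((r-q)*dt) - d) / (u - d) = 0.512299
Discount per step: exp(-r*dt) = 0.996921
Stock lattice S(k, i) with i counting down-moves:
  k=0: S(0,0) = 1.0100
  k=1: S(1,0) = 1.0700; S(1,1) = 0.9533
  k=2: S(2,0) = 1.1336; S(2,1) = 1.0100; S(2,2) = 0.8999
  k=3: S(3,0) = 1.2010; S(3,1) = 1.0700; S(3,2) = 0.9533; S(3,3) = 0.8494
Terminal payoffs V(N, i) = max(S_T - K, 0):
  V(3,0) = 0.151001; V(3,1) = 0.020029; V(3,2) = 0.000000; V(3,3) = 0.000000
Backward induction: V(k, i) = exp(-r*dt) * [p * V(k+1, i) + (1-p) * V(k+1, i+1)].
  V(2,0) = exp(-r*dt) * [p*0.151001 + (1-p)*0.020029] = 0.086857
  V(2,1) = exp(-r*dt) * [p*0.020029 + (1-p)*0.000000] = 0.010229
  V(2,2) = exp(-r*dt) * [p*0.000000 + (1-p)*0.000000] = 0.000000
  V(1,0) = exp(-r*dt) * [p*0.086857 + (1-p)*0.010229] = 0.049333
  V(1,1) = exp(-r*dt) * [p*0.010229 + (1-p)*0.000000] = 0.005224
  V(0,0) = exp(-r*dt) * [p*0.049333 + (1-p)*0.005224] = 0.027736

Answer: Price = V(0,0) = 0.0277


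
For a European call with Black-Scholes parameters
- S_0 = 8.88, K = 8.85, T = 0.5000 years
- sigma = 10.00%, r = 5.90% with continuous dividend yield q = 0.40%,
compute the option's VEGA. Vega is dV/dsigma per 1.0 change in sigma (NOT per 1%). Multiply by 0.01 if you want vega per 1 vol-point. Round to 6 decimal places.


d1 = 0.4721224414; d2 = 0.4014117633
phi(d1) = 0.3568683499; exp(-qT) = 0.9980019987; exp(-rT) = 0.9709308776
Vega = S * exp(-qT) * phi(d1) * sqrt(T) = 8.8800 * 0.9980019987 * 0.3568683499 * 0.7071067812 = 2.236338

Answer: Vega = 2.236338


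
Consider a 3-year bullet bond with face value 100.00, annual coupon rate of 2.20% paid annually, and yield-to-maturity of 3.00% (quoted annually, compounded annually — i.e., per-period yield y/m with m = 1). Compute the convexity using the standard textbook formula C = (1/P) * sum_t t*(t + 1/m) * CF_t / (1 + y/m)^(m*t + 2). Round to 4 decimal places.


Coupon per period c = face * coupon_rate / m = 2.200000
Periods per year m = 1; per-period yield y/m = 0.030000
Number of cashflows N = 3
Cashflows (t years, CF_t, discount factor 1/(1+y/m)^(m*t), PV):
  t = 1.0000: CF_t = 2.200000, DF = 0.970874, PV = 2.135922
  t = 2.0000: CF_t = 2.200000, DF = 0.942596, PV = 2.073711
  t = 3.0000: CF_t = 102.200000, DF = 0.915142, PV = 93.527478
Price P = sum_t PV_t = 97.737111
Convexity numerator sum_t t*(t + 1/m) * CF_t / (1+y/m)^(m*t + 2):
  t = 1.0000: term = 4.026623
  t = 2.0000: term = 11.728029
  t = 3.0000: term = 1057.903413
Convexity = (1/P) * sum = 1073.658066 / 97.737111 = 10.985163

Answer: Convexity = 10.9852


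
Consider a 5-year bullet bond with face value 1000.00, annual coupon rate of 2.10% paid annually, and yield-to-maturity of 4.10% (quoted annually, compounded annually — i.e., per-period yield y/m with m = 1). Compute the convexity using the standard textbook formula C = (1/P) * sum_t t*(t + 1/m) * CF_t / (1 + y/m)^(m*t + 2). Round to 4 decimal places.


Answer: Convexity = 26.1200

Derivation:
Coupon per period c = face * coupon_rate / m = 21.000000
Periods per year m = 1; per-period yield y/m = 0.041000
Number of cashflows N = 5
Cashflows (t years, CF_t, discount factor 1/(1+y/m)^(m*t), PV):
  t = 1.0000: CF_t = 21.000000, DF = 0.960615, PV = 20.172911
  t = 2.0000: CF_t = 21.000000, DF = 0.922781, PV = 19.378396
  t = 3.0000: CF_t = 21.000000, DF = 0.886437, PV = 18.615174
  t = 4.0000: CF_t = 21.000000, DF = 0.851524, PV = 17.882012
  t = 5.0000: CF_t = 1021.000000, DF = 0.817987, PV = 835.164632
Price P = sum_t PV_t = 911.213126
Convexity numerator sum_t t*(t + 1/m) * CF_t / (1+y/m)^(m*t + 2):
  t = 1.0000: term = 37.230349
  t = 2.0000: term = 107.292071
  t = 3.0000: term = 206.132701
  t = 4.0000: term = 330.023536
  t = 5.0000: term = 23120.216164
Convexity = (1/P) * sum = 23800.894820 / 911.213126 = 26.120009


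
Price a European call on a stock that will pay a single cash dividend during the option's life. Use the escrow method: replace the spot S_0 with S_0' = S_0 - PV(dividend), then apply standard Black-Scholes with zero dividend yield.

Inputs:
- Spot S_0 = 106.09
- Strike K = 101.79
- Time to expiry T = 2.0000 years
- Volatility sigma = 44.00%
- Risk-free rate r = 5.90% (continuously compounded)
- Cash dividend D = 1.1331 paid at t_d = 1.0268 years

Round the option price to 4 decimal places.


PV(D) = D * exp(-r * t_d) = 1.1331 * 0.94121734 = 1.06649337
S_0' = S_0 - PV(D) = 106.0900 - 1.06649337 = 105.02350663
d1 = (ln(S_0'/K) + (r + sigma^2/2)*T) / (sigma*sqrt(T)) = 0.55101670
d2 = d1 - sigma*sqrt(T) = -0.07123726
exp(-rT) = 0.88869605
N(d1) = 0.70918889; N(d2) = 0.47160446
C = S_0' * N(d1) - K * exp(-rT) * N(d2) = 105.02350663 * 0.70918889 - 101.7900 * 0.88869605 * 0.47160446 = 31.8200

Answer: Price = 31.8200


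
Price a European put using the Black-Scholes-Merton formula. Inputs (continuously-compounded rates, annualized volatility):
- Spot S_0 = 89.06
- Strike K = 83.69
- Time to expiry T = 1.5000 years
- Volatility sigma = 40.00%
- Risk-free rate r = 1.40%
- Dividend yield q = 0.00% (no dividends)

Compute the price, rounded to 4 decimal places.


Answer: Price = 13.2242

Derivation:
d1 = (ln(S/K) + (r - q + 0.5*sigma^2) * T) / (sigma * sqrt(T)) = 0.41476149
d2 = d1 - sigma * sqrt(T) = -0.07513646
exp(-rT) = 0.97921896; exp(-qT) = 1.00000000
P = K * exp(-rT) * N(-d2) - S_0 * exp(-qT) * N(-d1)
N(-d1) = 0.33915826; N(-d2) = 0.52994693
P = 83.6900 * 0.97921896 * 0.52994693 - 89.0600 * 1.00000000 * 0.33915826 = 13.2242


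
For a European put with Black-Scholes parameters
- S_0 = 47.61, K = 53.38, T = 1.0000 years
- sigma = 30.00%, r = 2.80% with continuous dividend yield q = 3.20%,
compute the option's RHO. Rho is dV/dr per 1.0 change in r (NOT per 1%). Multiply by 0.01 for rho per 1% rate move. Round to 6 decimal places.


Answer: Rho = -36.697655

Derivation:
d1 = -0.2446444026; d2 = -0.5446444026
phi(d1) = 0.3871806206; exp(-qT) = 0.9685065821; exp(-rT) = 0.9723883668
N(-d2) = 0.7070009451
Rho = -K*T*exp(-rT)*N(-d2) = -53.3800 * 1.0000 * 0.9723883668 * 0.7070009451 = -36.697655


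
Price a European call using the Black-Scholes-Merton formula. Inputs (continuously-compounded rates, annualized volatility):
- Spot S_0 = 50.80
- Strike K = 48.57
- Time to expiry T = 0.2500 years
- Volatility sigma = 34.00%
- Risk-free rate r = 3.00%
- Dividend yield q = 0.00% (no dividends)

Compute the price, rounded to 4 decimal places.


Answer: Price = 4.8073

Derivation:
d1 = (ln(S/K) + (r - q + 0.5*sigma^2) * T) / (sigma * sqrt(T)) = 0.39317822
d2 = d1 - sigma * sqrt(T) = 0.22317822
exp(-rT) = 0.99252805; exp(-qT) = 1.00000000
C = S_0 * exp(-qT) * N(d1) - K * exp(-rT) * N(d2)
N(d1) = 0.65290607; N(d2) = 0.58830160
C = 50.8000 * 1.00000000 * 0.65290607 - 48.5700 * 0.99252805 * 0.58830160 = 4.8073


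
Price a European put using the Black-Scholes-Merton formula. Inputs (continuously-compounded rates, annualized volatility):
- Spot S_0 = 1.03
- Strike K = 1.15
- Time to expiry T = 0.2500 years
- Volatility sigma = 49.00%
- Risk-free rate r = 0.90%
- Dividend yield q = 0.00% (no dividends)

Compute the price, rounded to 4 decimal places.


Answer: Price = 0.1749

Derivation:
d1 = (ln(S/K) + (r - q + 0.5*sigma^2) * T) / (sigma * sqrt(T)) = -0.31812506
d2 = d1 - sigma * sqrt(T) = -0.56312506
exp(-rT) = 0.99775253; exp(-qT) = 1.00000000
P = K * exp(-rT) * N(-d2) - S_0 * exp(-qT) * N(-d1)
N(-d1) = 0.62480496; N(-d2) = 0.71332514
P = 1.1500 * 0.99775253 * 0.71332514 - 1.0300 * 1.00000000 * 0.62480496 = 0.1749


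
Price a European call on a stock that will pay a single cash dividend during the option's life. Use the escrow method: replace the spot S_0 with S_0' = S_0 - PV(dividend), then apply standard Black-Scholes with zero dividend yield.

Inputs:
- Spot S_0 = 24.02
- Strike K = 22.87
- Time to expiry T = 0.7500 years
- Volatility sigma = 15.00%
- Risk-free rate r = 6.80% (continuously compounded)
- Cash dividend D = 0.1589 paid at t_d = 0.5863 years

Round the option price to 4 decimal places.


Answer: Price = 2.5417

Derivation:
PV(D) = D * exp(-r * t_d) = 0.1589 * 0.96091589 = 0.15268953
S_0' = S_0 - PV(D) = 24.0200 - 0.15268953 = 23.86731047
d1 = (ln(S_0'/K) + (r + sigma^2/2)*T) / (sigma*sqrt(T)) = 0.78612976
d2 = d1 - sigma*sqrt(T) = 0.65622595
exp(-rT) = 0.95027867
N(d1) = 0.78410427; N(d2) = 0.74416062
C = S_0' * N(d1) - K * exp(-rT) * N(d2) = 23.86731047 * 0.78410427 - 22.8700 * 0.95027867 * 0.74416062 = 2.5417


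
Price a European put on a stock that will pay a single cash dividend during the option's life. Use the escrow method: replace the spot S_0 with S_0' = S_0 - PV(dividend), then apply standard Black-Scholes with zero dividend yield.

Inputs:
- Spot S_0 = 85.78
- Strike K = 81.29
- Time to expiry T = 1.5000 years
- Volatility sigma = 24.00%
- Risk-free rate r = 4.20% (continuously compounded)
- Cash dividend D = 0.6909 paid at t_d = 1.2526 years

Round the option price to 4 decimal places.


PV(D) = D * exp(-r * t_d) = 0.6909 * 0.94875071 = 0.65549187
S_0' = S_0 - PV(D) = 85.7800 - 0.65549187 = 85.12450813
d1 = (ln(S_0'/K) + (r + sigma^2/2)*T) / (sigma*sqrt(T)) = 0.51810783
d2 = d1 - sigma*sqrt(T) = 0.22416906
exp(-rT) = 0.93894347
N(-d1) = 0.30219152; N(-d2) = 0.41131288
P = K * exp(-rT) * N(-d2) - S_0' * N(-d1) = 81.2900 * 0.93894347 * 0.41131288 - 85.12450813 * 0.30219152 = 5.6703

Answer: Price = 5.6703


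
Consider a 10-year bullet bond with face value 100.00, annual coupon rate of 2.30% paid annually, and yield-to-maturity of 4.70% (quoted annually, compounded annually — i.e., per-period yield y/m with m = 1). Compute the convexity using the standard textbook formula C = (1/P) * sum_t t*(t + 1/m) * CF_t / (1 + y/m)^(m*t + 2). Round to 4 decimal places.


Answer: Convexity = 86.0763

Derivation:
Coupon per period c = face * coupon_rate / m = 2.300000
Periods per year m = 1; per-period yield y/m = 0.047000
Number of cashflows N = 10
Cashflows (t years, CF_t, discount factor 1/(1+y/m)^(m*t), PV):
  t = 1.0000: CF_t = 2.300000, DF = 0.955110, PV = 2.196753
  t = 2.0000: CF_t = 2.300000, DF = 0.912235, PV = 2.098140
  t = 3.0000: CF_t = 2.300000, DF = 0.871284, PV = 2.003954
  t = 4.0000: CF_t = 2.300000, DF = 0.832172, PV = 1.913996
  t = 5.0000: CF_t = 2.300000, DF = 0.794816, PV = 1.828077
  t = 6.0000: CF_t = 2.300000, DF = 0.759137, PV = 1.746014
  t = 7.0000: CF_t = 2.300000, DF = 0.725059, PV = 1.667635
  t = 8.0000: CF_t = 2.300000, DF = 0.692511, PV = 1.592775
  t = 9.0000: CF_t = 2.300000, DF = 0.661424, PV = 1.521275
  t = 10.0000: CF_t = 102.300000, DF = 0.631732, PV = 64.626229
Price P = sum_t PV_t = 81.194848
Convexity numerator sum_t t*(t + 1/m) * CF_t / (1+y/m)^(m*t + 2):
  t = 1.0000: term = 4.007908
  t = 2.0000: term = 11.483978
  t = 3.0000: term = 21.936921
  t = 4.0000: term = 34.920282
  t = 5.0000: term = 50.029057
  t = 6.0000: term = 66.896543
  t = 7.0000: term = 85.191395
  t = 8.0000: term = 104.614893
  t = 9.0000: term = 124.898392
  t = 10.0000: term = 6484.972499
Convexity = (1/P) * sum = 6988.951869 / 81.194848 = 86.076297


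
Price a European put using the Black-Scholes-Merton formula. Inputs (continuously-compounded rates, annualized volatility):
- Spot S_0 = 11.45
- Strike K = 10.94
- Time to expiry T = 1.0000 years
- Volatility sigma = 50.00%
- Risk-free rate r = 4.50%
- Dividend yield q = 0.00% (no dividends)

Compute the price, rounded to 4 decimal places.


d1 = (ln(S/K) + (r - q + 0.5*sigma^2) * T) / (sigma * sqrt(T)) = 0.43112787
d2 = d1 - sigma * sqrt(T) = -0.06887213
exp(-rT) = 0.95599748; exp(-qT) = 1.00000000
P = K * exp(-rT) * N(-d2) - S_0 * exp(-qT) * N(-d1)
N(-d1) = 0.33318770; N(-d2) = 0.52745430
P = 10.9400 * 0.95599748 * 0.52745430 - 11.4500 * 1.00000000 * 0.33318770 = 1.7014

Answer: Price = 1.7014


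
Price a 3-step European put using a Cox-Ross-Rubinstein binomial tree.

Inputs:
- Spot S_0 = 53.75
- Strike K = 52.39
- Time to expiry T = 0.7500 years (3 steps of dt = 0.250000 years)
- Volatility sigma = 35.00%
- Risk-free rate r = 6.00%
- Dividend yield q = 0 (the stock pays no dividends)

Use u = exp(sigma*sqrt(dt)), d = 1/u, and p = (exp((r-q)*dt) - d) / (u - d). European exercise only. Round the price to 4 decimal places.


Answer: Price = V(0,0) = 5.0805

Derivation:
dt = T/N = 0.250000
u = exp(sigma*sqrt(dt)) = 1.191246; d = 1/u = 0.839457
p = (exp((r-q)*dt) - d) / (u - d) = 0.499322
Discount per step: exp(-r*dt) = 0.985112
Stock lattice S(k, i) with i counting down-moves:
  k=0: S(0,0) = 53.7500
  k=1: S(1,0) = 64.0295; S(1,1) = 45.1208
  k=2: S(2,0) = 76.2749; S(2,1) = 53.7500; S(2,2) = 37.8770
  k=3: S(3,0) = 90.8622; S(3,1) = 64.0295; S(3,2) = 45.1208; S(3,3) = 31.7961
Terminal payoffs V(N, i) = max(K - S_T, 0):
  V(3,0) = 0.000000; V(3,1) = 0.000000; V(3,2) = 7.269185; V(3,3) = 20.593899
Backward induction: V(k, i) = exp(-r*dt) * [p * V(k+1, i) + (1-p) * V(k+1, i+1)].
  V(2,0) = exp(-r*dt) * [p*0.000000 + (1-p)*0.000000] = 0.000000
  V(2,1) = exp(-r*dt) * [p*0.000000 + (1-p)*7.269185] = 3.585336
  V(2,2) = exp(-r*dt) * [p*7.269185 + (1-p)*20.593899] = 13.733030
  V(1,0) = exp(-r*dt) * [p*0.000000 + (1-p)*3.585336] = 1.768374
  V(1,1) = exp(-r*dt) * [p*3.585336 + (1-p)*13.733030] = 8.537044
  V(0,0) = exp(-r*dt) * [p*1.768374 + (1-p)*8.537044] = 5.080517


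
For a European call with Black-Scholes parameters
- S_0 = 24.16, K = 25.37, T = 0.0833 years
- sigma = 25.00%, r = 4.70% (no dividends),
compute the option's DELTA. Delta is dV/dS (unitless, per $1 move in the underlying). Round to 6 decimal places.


Answer: Delta = 0.278620

Derivation:
d1 = -0.5869469610; d2 = -0.6591013094
phi(d1) = 0.3358159958; exp(-qT) = 1.0000000000; exp(-rT) = 0.9960925540
N(d1) = 0.2786196644
Delta = exp(-qT) * N(d1) = 1.0000000000 * 0.2786196644 = 0.278620


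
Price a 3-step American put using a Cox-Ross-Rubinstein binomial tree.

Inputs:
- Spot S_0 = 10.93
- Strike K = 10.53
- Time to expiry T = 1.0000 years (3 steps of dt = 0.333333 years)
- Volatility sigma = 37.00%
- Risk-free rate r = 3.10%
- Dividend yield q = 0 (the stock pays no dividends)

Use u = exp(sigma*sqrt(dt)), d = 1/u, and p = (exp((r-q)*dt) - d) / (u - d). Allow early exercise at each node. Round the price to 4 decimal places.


Answer: Price = V(0,0) = 1.3674

Derivation:
dt = T/N = 0.333333
u = exp(sigma*sqrt(dt)) = 1.238152; d = 1/u = 0.807656
p = (exp((r-q)*dt) - d) / (u - d) = 0.470925
Discount per step: exp(-r*dt) = 0.989720
Stock lattice S(k, i) with i counting down-moves:
  k=0: S(0,0) = 10.9300
  k=1: S(1,0) = 13.5330; S(1,1) = 8.8277
  k=2: S(2,0) = 16.7559; S(2,1) = 10.9300; S(2,2) = 7.1297
  k=3: S(3,0) = 20.7463; S(3,1) = 13.5330; S(3,2) = 8.8277; S(3,3) = 5.7584
Terminal payoffs V(N, i) = max(K - S_T, 0):
  V(3,0) = 0.000000; V(3,1) = 0.000000; V(3,2) = 1.702325; V(3,3) = 4.771641
Backward induction: V(k, i) = exp(-r*dt) * [p * V(k+1, i) + (1-p) * V(k+1, i+1)]; then take max(V_cont, immediate exercise) for American.
  V(2,0) = exp(-r*dt) * [p*0.000000 + (1-p)*0.000000] = 0.000000; exercise = 0.000000; V(2,0) = max -> 0.000000
  V(2,1) = exp(-r*dt) * [p*0.000000 + (1-p)*1.702325] = 0.891399; exercise = 0.000000; V(2,1) = max -> 0.891399
  V(2,2) = exp(-r*dt) * [p*1.702325 + (1-p)*4.771641] = 3.292029; exercise = 3.400279; V(2,2) = max -> 3.400279
  V(1,0) = exp(-r*dt) * [p*0.000000 + (1-p)*0.891399] = 0.466768; exercise = 0.000000; V(1,0) = max -> 0.466768
  V(1,1) = exp(-r*dt) * [p*0.891399 + (1-p)*3.400279] = 2.195975; exercise = 1.702325; V(1,1) = max -> 2.195975
  V(0,0) = exp(-r*dt) * [p*0.466768 + (1-p)*2.195975] = 1.367445; exercise = 0.000000; V(0,0) = max -> 1.367445


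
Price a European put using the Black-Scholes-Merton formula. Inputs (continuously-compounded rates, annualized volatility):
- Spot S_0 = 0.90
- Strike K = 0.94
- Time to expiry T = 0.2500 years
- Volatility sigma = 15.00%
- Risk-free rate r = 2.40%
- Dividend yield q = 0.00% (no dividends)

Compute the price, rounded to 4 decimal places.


d1 = (ln(S/K) + (r - q + 0.5*sigma^2) * T) / (sigma * sqrt(T)) = -0.46230149
d2 = d1 - sigma * sqrt(T) = -0.53730149
exp(-rT) = 0.99401796; exp(-qT) = 1.00000000
P = K * exp(-rT) * N(-d2) - S_0 * exp(-qT) * N(-d1)
N(-d1) = 0.67806744; N(-d2) = 0.70447031
P = 0.9400 * 0.99401796 * 0.70447031 - 0.9000 * 1.00000000 * 0.67806744 = 0.0480

Answer: Price = 0.0480


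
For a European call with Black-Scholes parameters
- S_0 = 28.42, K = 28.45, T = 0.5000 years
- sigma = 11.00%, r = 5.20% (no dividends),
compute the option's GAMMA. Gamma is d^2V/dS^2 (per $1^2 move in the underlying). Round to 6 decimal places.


Answer: Gamma = 0.169172

Derivation:
d1 = 0.3595954521; d2 = 0.2818137062
phi(d1) = 0.3739650340; exp(-qT) = 1.0000000000; exp(-rT) = 0.9743350896
Gamma = exp(-qT) * phi(d1) / (S * sigma * sqrt(T)) = 1.0000000000 * 0.3739650340 / (28.4200 * 0.1100 * 0.7071067812) = 0.169172
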